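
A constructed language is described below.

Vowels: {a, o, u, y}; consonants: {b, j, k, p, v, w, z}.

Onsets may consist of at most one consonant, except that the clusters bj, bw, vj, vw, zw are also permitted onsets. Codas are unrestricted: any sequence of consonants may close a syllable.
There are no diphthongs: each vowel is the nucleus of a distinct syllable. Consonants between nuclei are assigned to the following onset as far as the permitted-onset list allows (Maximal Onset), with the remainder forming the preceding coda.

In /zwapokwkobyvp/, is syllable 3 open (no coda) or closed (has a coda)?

Vowels present: a, o, o, y; each is a nucleus, giving 4 syllables.
V1 /a/ – V2 /o/: just /p/ — single C goes to the following onset.
V2 /o/ – V3 /o/: cluster /kwk/ — the longest permitted-onset suffix is /k/; onset = /k/, preceding coda = /kw/.
V3 /o/ – V4 /y/: /b/ → onset of the next syllable (single consonants are always licit onsets).
Putting it together: zwa.pokw.ko.byvp.
Syllable 3 is /ko/; it ends in its nucleus with no coda, so it is open.

open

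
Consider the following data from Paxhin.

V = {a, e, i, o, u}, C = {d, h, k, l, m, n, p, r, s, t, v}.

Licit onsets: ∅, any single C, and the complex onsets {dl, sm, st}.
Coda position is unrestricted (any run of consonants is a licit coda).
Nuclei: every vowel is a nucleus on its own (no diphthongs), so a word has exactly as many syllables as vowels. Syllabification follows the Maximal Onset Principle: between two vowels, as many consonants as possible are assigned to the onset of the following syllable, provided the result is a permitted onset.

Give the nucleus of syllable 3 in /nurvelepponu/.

e

The vowels are u, e, e, o, u — 5 nuclei, so 5 syllables.
The third nucleus (vowel 3 from the left) is /e/.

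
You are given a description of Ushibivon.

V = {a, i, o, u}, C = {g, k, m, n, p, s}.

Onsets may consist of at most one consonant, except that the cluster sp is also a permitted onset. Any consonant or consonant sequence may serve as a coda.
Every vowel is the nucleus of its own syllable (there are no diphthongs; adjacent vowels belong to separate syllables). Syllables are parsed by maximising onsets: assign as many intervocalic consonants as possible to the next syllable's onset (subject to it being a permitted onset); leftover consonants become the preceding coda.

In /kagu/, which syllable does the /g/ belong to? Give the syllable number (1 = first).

2

Vowels present: a, u; each is a nucleus, giving 2 syllables.
/a…u/ gap (V1→V2): /g/ is a single consonant, so it becomes the next onset.
Result: ka.gu.
The /g/ is in the onset of syllable 2 (/gu/).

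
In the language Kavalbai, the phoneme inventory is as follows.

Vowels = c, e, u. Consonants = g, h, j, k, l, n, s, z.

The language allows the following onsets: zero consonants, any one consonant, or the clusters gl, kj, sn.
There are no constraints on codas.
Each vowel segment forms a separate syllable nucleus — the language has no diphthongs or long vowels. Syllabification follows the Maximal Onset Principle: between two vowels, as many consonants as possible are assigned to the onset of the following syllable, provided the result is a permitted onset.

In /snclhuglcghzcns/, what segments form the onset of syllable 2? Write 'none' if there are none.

Nuclei (vowels): c, u, c, c → 4 syllables.
σ1/σ2 boundary: /lh/ — longest licit onset from the right is /h/, leaving /l/ as coda.
σ2/σ3 boundary: /gl/ — entire cluster is a permitted onset → onset /gl/, coda ∅.
σ3/σ4 boundary: /ghz/ splits as /gh/ + /z/ (/z/ is the longest suffix that is a licit onset).
Syllabification: sncl.hu.glcgh.zcns.
Syllable 2 is /hu/: onset /h/, nucleus /u/, coda ∅.

h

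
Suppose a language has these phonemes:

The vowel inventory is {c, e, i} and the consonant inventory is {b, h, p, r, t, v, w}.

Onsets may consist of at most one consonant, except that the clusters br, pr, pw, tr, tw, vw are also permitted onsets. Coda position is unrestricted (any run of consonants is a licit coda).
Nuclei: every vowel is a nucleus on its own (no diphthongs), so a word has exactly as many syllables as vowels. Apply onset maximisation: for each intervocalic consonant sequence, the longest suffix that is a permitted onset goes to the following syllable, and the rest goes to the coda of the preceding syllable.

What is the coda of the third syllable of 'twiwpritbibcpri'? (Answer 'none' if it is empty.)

Nuclei (vowels): i, i, i, c, i → 5 syllables.
σ1/σ2 boundary: /wpr/; trying suffixes from longest down, /pr/ is the first permitted one, so coda /w/ | onset /pr/.
σ2/σ3 boundary: /tb/ splits as /t/ + /b/ (/b/ is the longest suffix that is a licit onset).
σ3/σ4 boundary: /b/ → onset of the next syllable (single consonants are always licit onsets).
σ4/σ5 boundary: /pr/ — entire cluster is a permitted onset → onset /pr/, coda ∅.
Result: twiw.prit.bi.bc.pri.
Syllable 3 is /bi/: onset /b/, nucleus /i/, coda ∅.

none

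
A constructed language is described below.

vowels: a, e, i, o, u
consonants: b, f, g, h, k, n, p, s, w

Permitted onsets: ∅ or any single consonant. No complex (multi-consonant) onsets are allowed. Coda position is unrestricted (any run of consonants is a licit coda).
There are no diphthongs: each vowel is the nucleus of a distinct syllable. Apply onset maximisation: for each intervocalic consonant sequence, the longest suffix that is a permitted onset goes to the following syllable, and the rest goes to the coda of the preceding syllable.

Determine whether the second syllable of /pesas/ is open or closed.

closed

Nuclei (vowels): e, a → 2 syllables.
Between /e/ (V1) and /a/ (V2): just /s/ — single C goes to the following onset.
Syllabification: pe.sas.
Syllable 2 is /sas/ with coda /s/, so it is closed.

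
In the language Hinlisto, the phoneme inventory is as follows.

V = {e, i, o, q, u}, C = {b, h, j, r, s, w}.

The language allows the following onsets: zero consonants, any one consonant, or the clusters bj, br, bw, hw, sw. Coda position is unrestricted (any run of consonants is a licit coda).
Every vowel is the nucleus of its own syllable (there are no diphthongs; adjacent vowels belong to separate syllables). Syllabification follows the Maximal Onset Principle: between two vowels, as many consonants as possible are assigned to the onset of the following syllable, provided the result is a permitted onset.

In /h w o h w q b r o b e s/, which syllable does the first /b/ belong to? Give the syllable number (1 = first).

The vowels are o, q, o, e — 4 nuclei, so 4 syllables.
/o…q/ gap (V1→V2): /hw/ is a licit onset in full, so it all attaches to the next syllable.
/q…o/ gap (V2→V3): /br/ is a licit onset in full, so it all attaches to the next syllable.
/o…e/ gap (V3→V4): /b/ → onset of the next syllable (single consonants are always licit onsets).
Syllabification: hwo.hwq.bro.bes.
The first /b/ is in the onset of syllable 3 (/bro/).

3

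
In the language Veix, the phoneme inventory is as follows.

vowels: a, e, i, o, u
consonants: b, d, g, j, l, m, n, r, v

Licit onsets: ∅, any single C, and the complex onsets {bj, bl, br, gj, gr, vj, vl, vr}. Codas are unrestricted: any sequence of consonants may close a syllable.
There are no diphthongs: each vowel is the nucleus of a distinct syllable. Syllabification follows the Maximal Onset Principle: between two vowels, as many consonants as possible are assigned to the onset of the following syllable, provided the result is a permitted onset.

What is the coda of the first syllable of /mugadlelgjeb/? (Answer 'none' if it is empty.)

Nuclei (vowels): u, a, e, e → 4 syllables.
V1 /u/ – V2 /a/: /g/ is a single consonant, so it becomes the next onset.
V2 /a/ – V3 /e/: /dl/ — longest licit onset from the right is /l/, leaving /d/ as coda.
V3 /e/ – V4 /e/: /lgj/ — longest licit onset from the right is /gj/, leaving /l/ as coda.
Syllabification: mu.gad.lel.gjeb.
Syllable 1 is /mu/: onset /m/, nucleus /u/, coda ∅.

none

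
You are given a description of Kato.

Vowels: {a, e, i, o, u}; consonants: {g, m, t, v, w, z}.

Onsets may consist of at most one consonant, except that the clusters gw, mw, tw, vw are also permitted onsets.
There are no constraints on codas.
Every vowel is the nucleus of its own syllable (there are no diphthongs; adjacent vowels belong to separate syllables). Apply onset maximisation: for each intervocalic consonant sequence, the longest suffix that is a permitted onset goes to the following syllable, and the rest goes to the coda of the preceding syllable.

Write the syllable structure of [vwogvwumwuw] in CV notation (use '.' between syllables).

Nuclei (vowels): o, u, u → 3 syllables.
σ1/σ2 boundary: /gvw/ splits as /g/ + /vw/ (/vw/ is the longest suffix that is a licit onset).
σ2/σ3 boundary: cluster /mw/ — /mw/ is itself a permitted onset, so the whole cluster goes right; preceding coda = ∅.
Putting it together: vwog.vwu.mwuw.
Mapping each syllable to C/V: /vwog/ → CCVC, /vwu/ → CCV, /mwuw/ → CCVC.

CCVC.CCV.CCVC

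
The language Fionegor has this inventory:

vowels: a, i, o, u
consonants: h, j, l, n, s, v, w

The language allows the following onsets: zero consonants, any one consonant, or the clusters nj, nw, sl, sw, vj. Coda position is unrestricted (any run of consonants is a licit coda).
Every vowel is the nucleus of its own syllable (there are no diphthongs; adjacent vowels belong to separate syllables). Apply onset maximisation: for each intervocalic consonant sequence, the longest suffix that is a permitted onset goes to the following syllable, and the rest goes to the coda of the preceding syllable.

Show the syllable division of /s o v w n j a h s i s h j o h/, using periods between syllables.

Nuclei (vowels): o, a, i, o → 4 syllables.
V1 /o/ – V2 /a/: /vwnj/ — longest licit onset from the right is /nj/, leaving /vw/ as coda.
V2 /a/ – V3 /i/: /hs/ — longest licit onset from the right is /s/, leaving /h/ as coda.
V3 /i/ – V4 /o/: cluster /shj/ — the longest permitted-onset suffix is /j/; onset = /j/, preceding coda = /sh/.

sovw.njah.sish.joh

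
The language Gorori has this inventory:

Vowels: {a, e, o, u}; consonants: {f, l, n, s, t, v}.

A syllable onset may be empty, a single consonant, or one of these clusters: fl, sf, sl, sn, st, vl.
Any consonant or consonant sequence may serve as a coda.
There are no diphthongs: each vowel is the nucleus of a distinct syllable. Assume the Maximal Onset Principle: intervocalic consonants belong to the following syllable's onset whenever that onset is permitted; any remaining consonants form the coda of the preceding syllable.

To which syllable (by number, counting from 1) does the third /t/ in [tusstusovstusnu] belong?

Nuclei (vowels): u, u, o, u, u → 5 syllables.
V1 /u/ – V2 /u/: /sst/; trying suffixes from longest down, /st/ is the first permitted one, so coda /s/ | onset /st/.
V2 /u/ – V3 /o/: /s/ is a single consonant, so it becomes the next onset.
V3 /o/ – V4 /u/: /vst/ — longest licit onset from the right is /st/, leaving /v/ as coda.
V4 /u/ – V5 /u/: /sn/ is a licit onset in full, so it all attaches to the next syllable.
Syllabification: tus.stu.sov.stu.snu.
The third /t/ is in the onset of syllable 4 (/stu/).

4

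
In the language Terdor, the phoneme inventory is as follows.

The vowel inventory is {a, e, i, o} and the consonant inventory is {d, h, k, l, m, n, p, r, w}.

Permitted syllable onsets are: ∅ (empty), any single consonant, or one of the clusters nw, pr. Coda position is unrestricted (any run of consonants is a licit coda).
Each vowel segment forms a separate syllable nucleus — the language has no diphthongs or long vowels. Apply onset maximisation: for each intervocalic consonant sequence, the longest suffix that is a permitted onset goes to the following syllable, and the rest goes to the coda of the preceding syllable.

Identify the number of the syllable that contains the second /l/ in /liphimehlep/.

The vowels are i, i, e, e — 4 nuclei, so 4 syllables.
σ1/σ2 boundary: cluster /ph/ — the longest permitted-onset suffix is /h/; onset = /h/, preceding coda = /p/.
σ2/σ3 boundary: /m/ is a single consonant, so it becomes the next onset.
σ3/σ4 boundary: /hl/ — longest licit onset from the right is /l/, leaving /h/ as coda.
Syllabification: lip.hi.meh.lep.
The second /l/ is in the onset of syllable 4 (/lep/).

4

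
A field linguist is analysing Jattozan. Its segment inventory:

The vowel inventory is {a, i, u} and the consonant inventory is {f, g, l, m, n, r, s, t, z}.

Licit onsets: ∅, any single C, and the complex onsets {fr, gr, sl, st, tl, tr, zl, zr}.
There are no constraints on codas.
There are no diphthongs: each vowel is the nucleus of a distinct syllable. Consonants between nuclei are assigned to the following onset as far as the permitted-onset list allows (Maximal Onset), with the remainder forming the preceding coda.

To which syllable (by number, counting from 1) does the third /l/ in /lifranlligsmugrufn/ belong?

Vowels present: i, a, i, u, u; each is a nucleus, giving 5 syllables.
σ1/σ2 boundary: cluster /fr/ — /fr/ is itself a permitted onset, so the whole cluster goes right; preceding coda = ∅.
σ2/σ3 boundary: /nll/; trying suffixes from longest down, /l/ is the first permitted one, so coda /nl/ | onset /l/.
σ3/σ4 boundary: /gsm/ — longest licit onset from the right is /m/, leaving /gs/ as coda.
σ4/σ5 boundary: cluster /gr/ — /gr/ is itself a permitted onset, so the whole cluster goes right; preceding coda = ∅.
Putting it together: li.franl.ligs.mu.grufn.
The third /l/ is in the onset of syllable 3 (/ligs/).

3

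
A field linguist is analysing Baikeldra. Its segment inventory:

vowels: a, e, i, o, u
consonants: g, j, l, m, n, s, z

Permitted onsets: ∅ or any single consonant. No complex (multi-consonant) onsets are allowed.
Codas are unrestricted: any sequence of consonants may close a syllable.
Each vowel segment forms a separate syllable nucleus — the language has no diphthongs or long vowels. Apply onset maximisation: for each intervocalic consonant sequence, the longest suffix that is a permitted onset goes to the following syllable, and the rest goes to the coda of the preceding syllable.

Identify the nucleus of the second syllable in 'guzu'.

Vowels present: u, u; each is a nucleus, giving 2 syllables.
The second nucleus (vowel 2 from the left) is /u/.

u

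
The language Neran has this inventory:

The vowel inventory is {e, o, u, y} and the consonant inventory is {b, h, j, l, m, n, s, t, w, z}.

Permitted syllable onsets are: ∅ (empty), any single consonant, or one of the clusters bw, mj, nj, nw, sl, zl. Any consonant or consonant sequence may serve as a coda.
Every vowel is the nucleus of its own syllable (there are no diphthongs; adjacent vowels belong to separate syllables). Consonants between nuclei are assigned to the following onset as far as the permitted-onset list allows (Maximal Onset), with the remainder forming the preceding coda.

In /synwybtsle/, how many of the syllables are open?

2

Vowels present: y, y, e; each is a nucleus, giving 3 syllables.
/y…y/ gap (V1→V2): cluster /nw/ — /nw/ is itself a permitted onset, so the whole cluster goes right; preceding coda = ∅.
/y…e/ gap (V2→V3): /btsl/ splits as /bt/ + /sl/ (/sl/ is the longest suffix that is a licit onset).
So the parse is sy.nwybt.sle.
Classifying each syllable: /sy/ (open), /nwybt/ (closed), /sle/ (open).
Open syllables: 2.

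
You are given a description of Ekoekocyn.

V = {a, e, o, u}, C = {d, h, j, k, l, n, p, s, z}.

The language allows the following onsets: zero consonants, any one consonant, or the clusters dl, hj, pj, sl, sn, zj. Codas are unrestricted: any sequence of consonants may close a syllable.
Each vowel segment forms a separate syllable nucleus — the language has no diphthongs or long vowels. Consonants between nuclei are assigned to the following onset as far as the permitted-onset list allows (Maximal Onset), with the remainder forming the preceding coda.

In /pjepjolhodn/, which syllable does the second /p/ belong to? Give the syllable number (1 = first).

The vowels are e, o, o — 3 nuclei, so 3 syllables.
V1 /e/ – V2 /o/: /pj/ is a licit onset in full, so it all attaches to the next syllable.
V2 /o/ – V3 /o/: /lh/; trying suffixes from longest down, /h/ is the first permitted one, so coda /l/ | onset /h/.
Putting it together: pje.pjol.hodn.
The second /p/ is in the onset of syllable 2 (/pjol/).

2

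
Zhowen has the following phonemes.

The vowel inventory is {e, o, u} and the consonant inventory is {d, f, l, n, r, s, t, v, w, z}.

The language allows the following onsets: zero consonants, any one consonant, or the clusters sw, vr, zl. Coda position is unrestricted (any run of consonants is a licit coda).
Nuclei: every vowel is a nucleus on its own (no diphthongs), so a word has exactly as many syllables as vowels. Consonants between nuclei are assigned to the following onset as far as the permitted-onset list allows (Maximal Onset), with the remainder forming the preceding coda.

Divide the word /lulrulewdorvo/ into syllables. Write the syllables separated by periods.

lul.ru.lew.dor.vo

Nuclei (vowels): u, u, e, o, o → 5 syllables.
σ1/σ2 boundary: cluster /lr/ — the longest permitted-onset suffix is /r/; onset = /r/, preceding coda = /l/.
σ2/σ3 boundary: just /l/ — single C goes to the following onset.
σ3/σ4 boundary: /wd/ — longest licit onset from the right is /d/, leaving /w/ as coda.
σ4/σ5 boundary: /rv/ splits as /r/ + /v/ (/v/ is the longest suffix that is a licit onset).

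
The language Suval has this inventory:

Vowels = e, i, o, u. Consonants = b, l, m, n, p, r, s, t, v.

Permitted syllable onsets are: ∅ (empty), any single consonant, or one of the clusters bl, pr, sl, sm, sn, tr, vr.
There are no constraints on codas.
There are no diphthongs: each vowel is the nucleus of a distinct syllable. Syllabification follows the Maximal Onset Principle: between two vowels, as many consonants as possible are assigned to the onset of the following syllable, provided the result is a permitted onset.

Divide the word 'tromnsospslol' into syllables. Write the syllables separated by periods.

The vowels are o, o, o — 3 nuclei, so 3 syllables.
V1 /o/ – V2 /o/: /mns/ — longest licit onset from the right is /s/, leaving /mn/ as coda.
V2 /o/ – V3 /o/: /spsl/; trying suffixes from longest down, /sl/ is the first permitted one, so coda /sp/ | onset /sl/.

tromn.sosp.slol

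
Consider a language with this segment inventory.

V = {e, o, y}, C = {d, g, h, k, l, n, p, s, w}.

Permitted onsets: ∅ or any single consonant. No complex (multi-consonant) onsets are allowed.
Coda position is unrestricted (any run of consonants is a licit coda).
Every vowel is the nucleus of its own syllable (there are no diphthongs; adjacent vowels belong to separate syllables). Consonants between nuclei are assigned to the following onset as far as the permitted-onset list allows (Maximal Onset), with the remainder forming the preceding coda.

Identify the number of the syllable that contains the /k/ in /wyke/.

2

The vowels are y, e — 2 nuclei, so 2 syllables.
/y…e/ gap (V1→V2): just /k/ — single C goes to the following onset.
Result: wy.ke.
The /k/ is in the onset of syllable 2 (/ke/).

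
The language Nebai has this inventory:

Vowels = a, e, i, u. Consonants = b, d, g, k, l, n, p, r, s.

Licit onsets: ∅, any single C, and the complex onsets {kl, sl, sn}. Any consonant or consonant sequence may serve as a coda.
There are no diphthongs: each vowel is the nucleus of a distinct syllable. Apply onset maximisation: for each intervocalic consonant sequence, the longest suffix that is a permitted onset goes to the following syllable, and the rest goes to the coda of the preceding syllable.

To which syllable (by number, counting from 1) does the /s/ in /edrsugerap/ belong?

Nuclei (vowels): e, u, e, a → 4 syllables.
V1 /e/ – V2 /u/: /drs/ splits as /dr/ + /s/ (/s/ is the longest suffix that is a licit onset).
V2 /u/ – V3 /e/: /g/ → onset of the next syllable (single consonants are always licit onsets).
V3 /e/ – V4 /a/: /r/ → onset of the next syllable (single consonants are always licit onsets).
Putting it together: edr.su.ge.rap.
The /s/ is in the onset of syllable 2 (/su/).

2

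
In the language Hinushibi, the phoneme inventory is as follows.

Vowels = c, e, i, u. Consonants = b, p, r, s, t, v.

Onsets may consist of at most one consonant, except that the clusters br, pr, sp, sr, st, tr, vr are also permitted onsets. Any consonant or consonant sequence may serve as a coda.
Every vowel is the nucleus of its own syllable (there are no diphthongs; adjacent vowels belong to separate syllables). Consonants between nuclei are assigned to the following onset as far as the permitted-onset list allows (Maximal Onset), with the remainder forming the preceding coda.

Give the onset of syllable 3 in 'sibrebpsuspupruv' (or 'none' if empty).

Vowels present: i, e, u, u, u; each is a nucleus, giving 5 syllables.
/i…e/ gap (V1→V2): /br/ — entire cluster is a permitted onset → onset /br/, coda ∅.
/e…u/ gap (V2→V3): /bps/ — longest licit onset from the right is /s/, leaving /bp/ as coda.
/u…u/ gap (V3→V4): /sp/ is a licit onset in full, so it all attaches to the next syllable.
/u…u/ gap (V4→V5): /pr/ is a licit onset in full, so it all attaches to the next syllable.
Putting it together: si.brebp.su.spu.pruv.
Syllable 3 is /su/: onset /s/, nucleus /u/, coda ∅.

s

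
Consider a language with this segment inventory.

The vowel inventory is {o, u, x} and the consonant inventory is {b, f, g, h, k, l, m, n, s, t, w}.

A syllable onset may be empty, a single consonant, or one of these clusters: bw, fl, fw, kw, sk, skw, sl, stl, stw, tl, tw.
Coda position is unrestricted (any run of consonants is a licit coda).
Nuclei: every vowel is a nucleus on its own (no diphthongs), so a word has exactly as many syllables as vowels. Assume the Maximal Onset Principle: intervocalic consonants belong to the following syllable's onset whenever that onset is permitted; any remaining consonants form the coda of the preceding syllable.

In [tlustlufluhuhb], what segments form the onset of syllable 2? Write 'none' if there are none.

stl

Nuclei (vowels): u, u, u, u → 4 syllables.
/u…u/ gap (V1→V2): cluster /stl/ — /stl/ is itself a permitted onset, so the whole cluster goes right; preceding coda = ∅.
/u…u/ gap (V2→V3): cluster /fl/ — /fl/ is itself a permitted onset, so the whole cluster goes right; preceding coda = ∅.
/u…u/ gap (V3→V4): /h/ → onset of the next syllable (single consonants are always licit onsets).
Putting it together: tlu.stlu.flu.huhb.
Syllable 2 is /stlu/: onset /stl/, nucleus /u/, coda ∅.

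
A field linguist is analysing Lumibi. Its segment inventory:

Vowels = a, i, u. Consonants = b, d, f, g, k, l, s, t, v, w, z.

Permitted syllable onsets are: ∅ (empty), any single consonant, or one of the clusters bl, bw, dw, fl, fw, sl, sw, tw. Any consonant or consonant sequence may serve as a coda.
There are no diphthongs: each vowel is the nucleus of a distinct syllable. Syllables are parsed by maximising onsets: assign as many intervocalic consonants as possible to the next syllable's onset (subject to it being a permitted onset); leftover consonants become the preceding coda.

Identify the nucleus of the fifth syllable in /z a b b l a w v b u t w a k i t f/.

i

The vowels are a, a, u, a, i — 5 nuclei, so 5 syllables.
The fifth nucleus (vowel 5 from the left) is /i/.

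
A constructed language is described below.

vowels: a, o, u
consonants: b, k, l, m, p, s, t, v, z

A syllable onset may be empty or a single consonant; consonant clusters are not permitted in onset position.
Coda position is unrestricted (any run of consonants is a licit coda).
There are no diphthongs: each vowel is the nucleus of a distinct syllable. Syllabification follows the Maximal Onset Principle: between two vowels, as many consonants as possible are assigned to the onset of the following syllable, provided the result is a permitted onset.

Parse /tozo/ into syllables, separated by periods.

to.zo

Vowels present: o, o; each is a nucleus, giving 2 syllables.
/o…o/ gap (V1→V2): just /z/ — single C goes to the following onset.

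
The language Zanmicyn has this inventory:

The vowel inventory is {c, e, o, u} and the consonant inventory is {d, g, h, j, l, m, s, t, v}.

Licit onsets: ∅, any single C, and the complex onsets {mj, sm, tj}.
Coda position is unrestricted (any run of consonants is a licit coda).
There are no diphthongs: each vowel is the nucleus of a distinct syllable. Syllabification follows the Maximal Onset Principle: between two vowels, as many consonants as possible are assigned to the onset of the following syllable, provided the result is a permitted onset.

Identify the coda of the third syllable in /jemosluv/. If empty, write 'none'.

Vowels present: e, o, u; each is a nucleus, giving 3 syllables.
Between /e/ (V1) and /o/ (V2): just /m/ — single C goes to the following onset.
Between /o/ (V2) and /u/ (V3): /sl/ splits as /s/ + /l/ (/l/ is the longest suffix that is a licit onset).
Putting it together: je.mos.luv.
Syllable 3 is /luv/: onset /l/, nucleus /u/, coda /v/.

v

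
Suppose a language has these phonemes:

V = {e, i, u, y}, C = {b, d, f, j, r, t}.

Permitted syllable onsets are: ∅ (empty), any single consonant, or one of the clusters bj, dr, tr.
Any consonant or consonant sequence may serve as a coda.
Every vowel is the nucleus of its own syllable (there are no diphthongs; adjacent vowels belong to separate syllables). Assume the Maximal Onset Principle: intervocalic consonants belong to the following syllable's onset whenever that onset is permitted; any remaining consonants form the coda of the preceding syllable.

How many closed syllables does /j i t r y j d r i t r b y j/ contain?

3

Nuclei (vowels): i, y, i, y → 4 syllables.
Between /i/ (V1) and /y/ (V2): /tr/ — entire cluster is a permitted onset → onset /tr/, coda ∅.
Between /y/ (V2) and /i/ (V3): cluster /jdr/ — the longest permitted-onset suffix is /dr/; onset = /dr/, preceding coda = /j/.
Between /i/ (V3) and /y/ (V4): /trb/ splits as /tr/ + /b/ (/b/ is the longest suffix that is a licit onset).
Putting it together: ji.tryj.dritr.byj.
Classifying each syllable: /ji/ (open), /tryj/ (closed), /dritr/ (closed), /byj/ (closed).
Closed syllables: 3.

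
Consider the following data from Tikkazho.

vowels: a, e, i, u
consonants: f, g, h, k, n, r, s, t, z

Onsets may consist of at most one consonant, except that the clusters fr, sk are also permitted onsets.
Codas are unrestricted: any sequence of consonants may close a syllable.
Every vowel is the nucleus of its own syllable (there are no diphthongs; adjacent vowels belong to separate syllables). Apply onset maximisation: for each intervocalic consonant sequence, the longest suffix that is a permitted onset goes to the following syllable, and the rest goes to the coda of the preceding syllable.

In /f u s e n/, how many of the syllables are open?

1

Nuclei (vowels): u, e → 2 syllables.
Between /u/ (V1) and /e/ (V2): /s/ → onset of the next syllable (single consonants are always licit onsets).
Result: fu.sen.
Classifying each syllable: /fu/ (open), /sen/ (closed).
Open syllables: 1.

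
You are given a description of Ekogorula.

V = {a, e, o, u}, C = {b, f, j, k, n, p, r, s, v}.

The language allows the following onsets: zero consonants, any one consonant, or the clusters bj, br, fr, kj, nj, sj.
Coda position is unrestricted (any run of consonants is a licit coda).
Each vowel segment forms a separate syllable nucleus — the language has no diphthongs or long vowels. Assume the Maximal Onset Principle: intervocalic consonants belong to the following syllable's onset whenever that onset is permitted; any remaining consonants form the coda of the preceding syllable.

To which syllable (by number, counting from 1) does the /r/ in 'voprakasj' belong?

2

Nuclei (vowels): o, a, a → 3 syllables.
/o…a/ gap (V1→V2): /pr/ — longest licit onset from the right is /r/, leaving /p/ as coda.
/a…a/ gap (V2→V3): just /k/ — single C goes to the following onset.
Putting it together: vop.ra.kasj.
The /r/ is in the onset of syllable 2 (/ra/).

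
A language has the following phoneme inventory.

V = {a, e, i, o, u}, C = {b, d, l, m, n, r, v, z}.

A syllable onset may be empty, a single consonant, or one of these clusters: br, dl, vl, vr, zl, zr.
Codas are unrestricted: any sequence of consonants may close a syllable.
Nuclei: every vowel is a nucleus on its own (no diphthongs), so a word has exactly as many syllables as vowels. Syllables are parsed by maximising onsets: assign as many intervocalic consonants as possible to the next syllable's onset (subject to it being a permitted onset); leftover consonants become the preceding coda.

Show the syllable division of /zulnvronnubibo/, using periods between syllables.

Nuclei (vowels): u, o, u, i, o → 5 syllables.
/u…o/ gap (V1→V2): /lnvr/ — longest licit onset from the right is /vr/, leaving /ln/ as coda.
/o…u/ gap (V2→V3): /nn/; trying suffixes from longest down, /n/ is the first permitted one, so coda /n/ | onset /n/.
/u…i/ gap (V3→V4): just /b/ — single C goes to the following onset.
/i…o/ gap (V4→V5): /b/ → onset of the next syllable (single consonants are always licit onsets).

zuln.vron.nu.bi.bo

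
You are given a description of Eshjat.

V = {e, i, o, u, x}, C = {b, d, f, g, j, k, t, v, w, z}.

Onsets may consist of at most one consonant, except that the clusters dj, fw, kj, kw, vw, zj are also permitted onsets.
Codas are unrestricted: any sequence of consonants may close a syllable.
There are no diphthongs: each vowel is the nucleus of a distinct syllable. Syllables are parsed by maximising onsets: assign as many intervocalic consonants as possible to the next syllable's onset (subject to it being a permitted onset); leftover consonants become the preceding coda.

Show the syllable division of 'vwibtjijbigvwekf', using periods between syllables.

vwibt.jij.big.vwekf

Vowels present: i, i, i, e; each is a nucleus, giving 4 syllables.
σ1/σ2 boundary: /btj/ splits as /bt/ + /j/ (/j/ is the longest suffix that is a licit onset).
σ2/σ3 boundary: /jb/; trying suffixes from longest down, /b/ is the first permitted one, so coda /j/ | onset /b/.
σ3/σ4 boundary: cluster /gvw/ — the longest permitted-onset suffix is /vw/; onset = /vw/, preceding coda = /g/.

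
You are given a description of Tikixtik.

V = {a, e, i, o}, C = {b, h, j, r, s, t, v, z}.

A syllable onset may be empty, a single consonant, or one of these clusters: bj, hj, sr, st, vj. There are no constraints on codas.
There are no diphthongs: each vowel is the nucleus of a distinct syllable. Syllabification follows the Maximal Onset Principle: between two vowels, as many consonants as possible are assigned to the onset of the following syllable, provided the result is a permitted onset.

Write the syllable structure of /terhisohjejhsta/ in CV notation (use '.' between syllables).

CVC.CV.CV.CCVCC.CCV

Vowels present: e, i, o, e, a; each is a nucleus, giving 5 syllables.
Between /e/ (V1) and /i/ (V2): cluster /rh/ — the longest permitted-onset suffix is /h/; onset = /h/, preceding coda = /r/.
Between /i/ (V2) and /o/ (V3): /s/ is a single consonant, so it becomes the next onset.
Between /o/ (V3) and /e/ (V4): /hj/ — entire cluster is a permitted onset → onset /hj/, coda ∅.
Between /e/ (V4) and /a/ (V5): cluster /jhst/ — the longest permitted-onset suffix is /st/; onset = /st/, preceding coda = /jh/.
Putting it together: ter.hi.so.hjejh.sta.
Mapping each syllable to C/V: /ter/ → CVC, /hi/ → CV, /so/ → CV, /hjejh/ → CCVCC, /sta/ → CCV.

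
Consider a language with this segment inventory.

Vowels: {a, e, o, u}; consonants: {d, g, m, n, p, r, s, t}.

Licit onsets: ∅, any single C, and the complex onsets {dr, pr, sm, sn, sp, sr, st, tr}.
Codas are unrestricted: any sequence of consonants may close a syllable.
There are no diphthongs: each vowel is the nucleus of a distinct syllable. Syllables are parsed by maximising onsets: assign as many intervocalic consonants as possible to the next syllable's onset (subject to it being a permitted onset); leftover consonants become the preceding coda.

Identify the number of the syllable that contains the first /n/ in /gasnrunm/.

Nuclei (vowels): a, u → 2 syllables.
σ1/σ2 boundary: /snr/; trying suffixes from longest down, /r/ is the first permitted one, so coda /sn/ | onset /r/.
So the parse is gasn.runm.
The first /n/ is in the coda of syllable 1 (/gasn/).

1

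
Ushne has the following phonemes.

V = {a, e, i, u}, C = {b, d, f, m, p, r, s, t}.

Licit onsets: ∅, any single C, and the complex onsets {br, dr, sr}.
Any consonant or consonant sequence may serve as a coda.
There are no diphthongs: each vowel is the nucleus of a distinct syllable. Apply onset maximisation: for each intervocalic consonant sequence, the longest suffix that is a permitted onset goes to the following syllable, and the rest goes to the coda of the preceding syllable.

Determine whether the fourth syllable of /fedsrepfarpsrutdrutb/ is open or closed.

The vowels are e, e, a, u, u — 5 nuclei, so 5 syllables.
Between /e/ (V1) and /e/ (V2): /dsr/ — longest licit onset from the right is /sr/, leaving /d/ as coda.
Between /e/ (V2) and /a/ (V3): /pf/ — longest licit onset from the right is /f/, leaving /p/ as coda.
Between /a/ (V3) and /u/ (V4): /rpsr/ — longest licit onset from the right is /sr/, leaving /rp/ as coda.
Between /u/ (V4) and /u/ (V5): /tdr/ — longest licit onset from the right is /dr/, leaving /t/ as coda.
Putting it together: fed.srep.farp.srut.drutb.
Syllable 4 is /srut/ with coda /t/, so it is closed.

closed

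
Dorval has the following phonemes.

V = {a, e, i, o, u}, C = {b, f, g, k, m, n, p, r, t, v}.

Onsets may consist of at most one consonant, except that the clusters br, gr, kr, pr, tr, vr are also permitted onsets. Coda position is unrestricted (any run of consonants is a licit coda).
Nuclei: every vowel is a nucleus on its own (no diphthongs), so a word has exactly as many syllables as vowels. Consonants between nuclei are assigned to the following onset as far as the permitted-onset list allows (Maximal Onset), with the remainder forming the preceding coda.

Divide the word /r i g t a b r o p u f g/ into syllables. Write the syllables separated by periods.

Nuclei (vowels): i, a, o, u → 4 syllables.
σ1/σ2 boundary: cluster /gt/ — the longest permitted-onset suffix is /t/; onset = /t/, preceding coda = /g/.
σ2/σ3 boundary: /br/ — entire cluster is a permitted onset → onset /br/, coda ∅.
σ3/σ4 boundary: /p/ → onset of the next syllable (single consonants are always licit onsets).

rig.ta.bro.pufg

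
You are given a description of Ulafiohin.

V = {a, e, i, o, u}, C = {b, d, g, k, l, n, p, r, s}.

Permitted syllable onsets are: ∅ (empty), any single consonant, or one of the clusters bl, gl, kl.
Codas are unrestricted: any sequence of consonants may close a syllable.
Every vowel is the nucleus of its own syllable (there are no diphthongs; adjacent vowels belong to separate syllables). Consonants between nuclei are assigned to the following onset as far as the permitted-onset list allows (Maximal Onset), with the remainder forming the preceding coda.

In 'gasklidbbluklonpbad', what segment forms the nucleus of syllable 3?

The vowels are a, i, u, o, a — 5 nuclei, so 5 syllables.
The third nucleus (vowel 3 from the left) is /u/.

u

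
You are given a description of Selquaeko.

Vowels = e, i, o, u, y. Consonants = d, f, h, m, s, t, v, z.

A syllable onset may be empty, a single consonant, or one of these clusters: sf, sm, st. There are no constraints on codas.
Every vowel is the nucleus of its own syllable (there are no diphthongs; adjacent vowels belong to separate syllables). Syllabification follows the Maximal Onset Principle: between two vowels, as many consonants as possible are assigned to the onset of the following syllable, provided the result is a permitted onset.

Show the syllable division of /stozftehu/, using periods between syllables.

stozf.te.hu

Nuclei (vowels): o, e, u → 3 syllables.
/o…e/ gap (V1→V2): /zft/; trying suffixes from longest down, /t/ is the first permitted one, so coda /zf/ | onset /t/.
/e…u/ gap (V2→V3): /h/ is a single consonant, so it becomes the next onset.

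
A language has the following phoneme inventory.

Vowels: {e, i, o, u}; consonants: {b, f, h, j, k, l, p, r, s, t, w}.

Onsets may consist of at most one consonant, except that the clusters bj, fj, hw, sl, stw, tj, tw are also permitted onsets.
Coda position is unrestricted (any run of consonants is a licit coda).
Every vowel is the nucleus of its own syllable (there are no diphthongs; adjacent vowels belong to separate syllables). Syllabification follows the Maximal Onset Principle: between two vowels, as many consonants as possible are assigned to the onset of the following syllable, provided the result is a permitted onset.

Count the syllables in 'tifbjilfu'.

Nuclei (vowels): i, i, u → 3 syllables.

3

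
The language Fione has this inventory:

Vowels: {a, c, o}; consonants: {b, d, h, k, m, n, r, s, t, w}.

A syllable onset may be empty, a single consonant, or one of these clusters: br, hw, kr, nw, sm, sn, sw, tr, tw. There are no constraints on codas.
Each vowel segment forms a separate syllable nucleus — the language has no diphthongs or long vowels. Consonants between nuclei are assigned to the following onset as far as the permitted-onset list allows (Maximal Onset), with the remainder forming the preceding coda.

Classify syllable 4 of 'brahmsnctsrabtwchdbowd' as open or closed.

closed

The vowels are a, c, a, c, o — 5 nuclei, so 5 syllables.
V1 /a/ – V2 /c/: cluster /hmsn/ — the longest permitted-onset suffix is /sn/; onset = /sn/, preceding coda = /hm/.
V2 /c/ – V3 /a/: /tsr/ — longest licit onset from the right is /r/, leaving /ts/ as coda.
V3 /a/ – V4 /c/: /btw/ — longest licit onset from the right is /tw/, leaving /b/ as coda.
V4 /c/ – V5 /o/: /hdb/ splits as /hd/ + /b/ (/b/ is the longest suffix that is a licit onset).
So the parse is brahm.sncts.rab.twchd.bowd.
Syllable 4 is /twchd/ with coda /hd/, so it is closed.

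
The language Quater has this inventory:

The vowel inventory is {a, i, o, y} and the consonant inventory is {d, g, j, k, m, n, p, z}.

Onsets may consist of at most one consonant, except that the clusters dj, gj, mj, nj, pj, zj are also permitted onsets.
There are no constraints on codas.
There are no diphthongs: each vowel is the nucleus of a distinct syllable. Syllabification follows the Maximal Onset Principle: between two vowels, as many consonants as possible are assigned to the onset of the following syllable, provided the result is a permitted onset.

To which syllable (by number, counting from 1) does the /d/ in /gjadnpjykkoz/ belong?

Vowels present: a, y, o; each is a nucleus, giving 3 syllables.
σ1/σ2 boundary: /dnpj/ splits as /dn/ + /pj/ (/pj/ is the longest suffix that is a licit onset).
σ2/σ3 boundary: cluster /kk/ — the longest permitted-onset suffix is /k/; onset = /k/, preceding coda = /k/.
Putting it together: gjadn.pjyk.koz.
The /d/ is in the coda of syllable 1 (/gjadn/).

1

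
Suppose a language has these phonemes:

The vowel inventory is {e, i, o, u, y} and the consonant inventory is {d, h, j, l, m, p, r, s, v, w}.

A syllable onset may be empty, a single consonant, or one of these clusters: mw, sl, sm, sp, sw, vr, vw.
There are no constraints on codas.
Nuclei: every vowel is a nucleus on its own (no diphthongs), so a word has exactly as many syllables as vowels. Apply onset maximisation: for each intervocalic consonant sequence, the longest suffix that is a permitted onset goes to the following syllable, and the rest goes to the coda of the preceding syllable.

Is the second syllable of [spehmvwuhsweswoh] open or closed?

closed

Nuclei (vowels): e, u, e, o → 4 syllables.
Between /e/ (V1) and /u/ (V2): /hmvw/; trying suffixes from longest down, /vw/ is the first permitted one, so coda /hm/ | onset /vw/.
Between /u/ (V2) and /e/ (V3): /hsw/ — longest licit onset from the right is /sw/, leaving /h/ as coda.
Between /e/ (V3) and /o/ (V4): cluster /sw/ — /sw/ is itself a permitted onset, so the whole cluster goes right; preceding coda = ∅.
So the parse is spehm.vwuh.swe.swoh.
Syllable 2 is /vwuh/ with coda /h/, so it is closed.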